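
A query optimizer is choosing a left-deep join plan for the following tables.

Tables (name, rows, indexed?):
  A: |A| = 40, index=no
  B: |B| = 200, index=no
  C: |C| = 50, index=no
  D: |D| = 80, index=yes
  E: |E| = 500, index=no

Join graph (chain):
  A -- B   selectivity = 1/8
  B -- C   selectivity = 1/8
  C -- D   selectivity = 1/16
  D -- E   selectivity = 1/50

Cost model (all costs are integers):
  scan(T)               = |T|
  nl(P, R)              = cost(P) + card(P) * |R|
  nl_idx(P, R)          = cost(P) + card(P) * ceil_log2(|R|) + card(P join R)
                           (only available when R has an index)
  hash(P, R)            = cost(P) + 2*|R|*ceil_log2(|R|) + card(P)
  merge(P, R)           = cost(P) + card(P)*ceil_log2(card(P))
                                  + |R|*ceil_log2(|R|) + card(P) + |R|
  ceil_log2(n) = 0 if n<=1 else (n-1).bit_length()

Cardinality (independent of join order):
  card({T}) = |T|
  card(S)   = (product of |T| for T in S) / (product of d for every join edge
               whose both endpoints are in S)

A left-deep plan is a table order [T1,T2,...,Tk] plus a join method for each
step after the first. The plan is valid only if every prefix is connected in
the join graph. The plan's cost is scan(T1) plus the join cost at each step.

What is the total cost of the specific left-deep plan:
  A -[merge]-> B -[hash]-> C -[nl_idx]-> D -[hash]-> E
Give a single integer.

118970

step 1: scan A: cost=40, card=40
step 2: join B via merge
    card(P join B) = 40*200/(8) = 1000
    cost = 40 + 40*6 + 200*8 + 40 + 200 = 2120
step 3: join C via hash
    card(P join C) = 1000*50/(8) = 6250
    cost = 2120 + 2*50*6 + 1000 = 3720
step 4: join D via nl_idx
    card(P join D) = 6250*80/(16) = 31250
    cost = 3720 + 6250*7 + 31250 = 78720
step 5: join E via hash
    card(P join E) = 31250*500/(50) = 312500
    cost = 78720 + 2*500*9 + 31250 = 118970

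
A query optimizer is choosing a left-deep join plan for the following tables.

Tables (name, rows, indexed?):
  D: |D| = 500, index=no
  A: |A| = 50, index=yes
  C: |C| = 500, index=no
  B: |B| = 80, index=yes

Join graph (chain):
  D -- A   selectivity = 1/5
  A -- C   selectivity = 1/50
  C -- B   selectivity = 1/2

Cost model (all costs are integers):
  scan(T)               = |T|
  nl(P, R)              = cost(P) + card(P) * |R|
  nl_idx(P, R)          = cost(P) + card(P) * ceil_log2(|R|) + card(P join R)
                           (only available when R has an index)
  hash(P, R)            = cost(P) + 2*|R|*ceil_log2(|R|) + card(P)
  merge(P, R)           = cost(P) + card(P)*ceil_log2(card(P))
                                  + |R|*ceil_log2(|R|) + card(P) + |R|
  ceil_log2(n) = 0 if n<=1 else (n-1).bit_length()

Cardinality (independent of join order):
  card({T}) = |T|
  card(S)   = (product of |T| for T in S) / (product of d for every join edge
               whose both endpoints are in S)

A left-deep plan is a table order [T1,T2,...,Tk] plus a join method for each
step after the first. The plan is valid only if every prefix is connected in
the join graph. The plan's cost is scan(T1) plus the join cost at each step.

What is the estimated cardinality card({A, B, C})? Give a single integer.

Tables in S: A(50), B(80), C(500)
Edges inside S: A-C(d=50), C-B(d=2)
numerator = 50 * 80 * 500 = 2000000
denominator = 50 * 2 = 100
card(S) = 2000000 / 100 = 20000

20000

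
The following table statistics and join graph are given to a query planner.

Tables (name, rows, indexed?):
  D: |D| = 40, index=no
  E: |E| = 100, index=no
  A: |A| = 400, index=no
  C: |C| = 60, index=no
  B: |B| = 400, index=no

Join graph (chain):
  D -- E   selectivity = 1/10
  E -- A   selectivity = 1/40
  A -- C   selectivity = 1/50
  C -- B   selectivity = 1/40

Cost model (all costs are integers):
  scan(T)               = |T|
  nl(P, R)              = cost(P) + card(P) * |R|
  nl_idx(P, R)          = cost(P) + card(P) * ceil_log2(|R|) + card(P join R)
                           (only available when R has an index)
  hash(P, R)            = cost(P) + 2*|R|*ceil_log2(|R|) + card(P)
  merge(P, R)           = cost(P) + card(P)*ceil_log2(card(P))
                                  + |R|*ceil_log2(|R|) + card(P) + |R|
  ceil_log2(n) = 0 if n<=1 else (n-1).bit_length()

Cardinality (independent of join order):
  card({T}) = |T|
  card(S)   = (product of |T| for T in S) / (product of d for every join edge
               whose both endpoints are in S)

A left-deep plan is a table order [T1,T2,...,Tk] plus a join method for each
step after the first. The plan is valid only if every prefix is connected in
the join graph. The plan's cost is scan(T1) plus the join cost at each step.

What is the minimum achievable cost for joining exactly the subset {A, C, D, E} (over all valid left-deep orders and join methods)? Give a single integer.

Selinger DP over subsets of {A,C,D,E}:
  {D}: scan cost=40, card=40
  {E}: scan cost=100, card=100
  {A}: scan cost=400, card=400
  {C}: scan cost=60, card=60
  {DE}: card=400; try (D,hash)→680, (E,merge)→1120, (D,merge)→1180, (E,hash)→1480, (E,nl)→4040, (D,nl)→4100; best=680 via (D,hash)
  {AE}: card=1000; try (E,hash)→2200, (A,merge)→4900, (E,merge)→5200, (A,hash)→7400, (A,nl)→40100, (E,nl)→40400; best=2200 via (E,hash)
  {AC}: card=480; try (C,hash)→1520, (A,merge)→4480, (C,merge)→4820, (A,hash)→7320, (A,nl)→24060, (C,nl)→24400; best=1520 via (C,hash)
  {ADE}: card=4000; try (D,hash)→3680, (A,hash)→8280, (A,merge)→8680, (D,merge)→13480, (D,nl)→42200, (A,nl)→160680; best=3680 via (D,hash)
  {ACE}: card=1200; try (E,hash)→3400, (C,hash)→3920, (E,merge)→7120, (C,merge)→13620, (E,nl)→49520, (C,nl)→62200; best=3400 via (E,hash)
  {ACDE}: card=4800; try (D,hash)→5080, (C,hash)→8400, (D,merge)→18080, (D,nl)→51400, (C,merge)→56100, (C,nl)→243680; best=5080 via (D,hash)

5080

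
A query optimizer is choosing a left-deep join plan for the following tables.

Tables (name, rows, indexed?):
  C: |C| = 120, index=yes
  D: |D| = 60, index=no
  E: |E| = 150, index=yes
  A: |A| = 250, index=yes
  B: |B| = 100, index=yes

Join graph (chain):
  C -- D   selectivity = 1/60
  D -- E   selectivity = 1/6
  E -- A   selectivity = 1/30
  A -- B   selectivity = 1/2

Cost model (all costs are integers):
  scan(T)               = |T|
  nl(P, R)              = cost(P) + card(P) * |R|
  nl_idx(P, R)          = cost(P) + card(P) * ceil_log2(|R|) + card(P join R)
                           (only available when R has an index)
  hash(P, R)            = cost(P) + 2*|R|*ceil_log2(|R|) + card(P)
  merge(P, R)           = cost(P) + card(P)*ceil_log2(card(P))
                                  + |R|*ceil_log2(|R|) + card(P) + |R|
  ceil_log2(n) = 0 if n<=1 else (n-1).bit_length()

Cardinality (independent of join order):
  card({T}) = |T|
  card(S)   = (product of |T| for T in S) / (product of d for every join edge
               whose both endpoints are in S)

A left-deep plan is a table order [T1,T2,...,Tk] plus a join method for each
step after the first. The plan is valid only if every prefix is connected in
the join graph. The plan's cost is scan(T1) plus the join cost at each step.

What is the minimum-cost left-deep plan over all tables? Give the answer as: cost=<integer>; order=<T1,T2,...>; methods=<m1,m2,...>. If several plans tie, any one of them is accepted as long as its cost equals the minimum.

Selinger DP (subsets sized 1..n):
  {C}: scan cost=120, card=120
  {D}: scan cost=60, card=60
  {E}: scan cost=150, card=150
  {A}: scan cost=250, card=250
  {B}: scan cost=100, card=100
  {CD}: card=120; try (C,nl_idx)→600, (D,hash)→960, (C,merge)→1440, (D,merge)→1500, (C,hash)→1800, (C,nl)→7260 …(+1); best=600 via (C,nl_idx)
  {DE}: card=1500; try (D,hash)→1020, (E,merge)→1830, (D,merge)→1920, (E,nl_idx)→2040, (E,hash)→2520, (E,nl)→9060 …(+1); best=1020 via (D,hash)
  {AE}: card=1250; try (A,nl_idx)→2600, (E,hash)→2900, (E,nl_idx)→3500, (A,merge)→3750, (E,merge)→3850, (A,hash)→4300 …(+2); best=2600 via (A,nl_idx)
  {AB}: card=12500; try (B,hash)→1900, (A,merge)→3150, (B,merge)→3300, (A,hash)→4200, (A,nl_idx)→13400, (B,nl_idx)→14500 …(+2); best=1900 via (B,hash)
  {CDE}: card=3000; try (E,merge)→2910, (E,hash)→3120, (C,hash)→4200, (E,nl_idx)→4560, (C,nl_idx)→14520, (E,nl)→18600 …(+2); best=2910 via (E,merge)
  {ADE}: card=12500; try (D,hash)→4570, (A,hash)→6520, (D,merge)→18020, (A,merge)→21270, (A,nl_idx)→25520, (D,nl)→77600 …(+1); best=4570 via (D,hash)
  {ABE}: card=62500; try (B,hash)→5250, (E,hash)→16800, (B,merge)→18400, (B,nl_idx)→73850, (B,nl)→127600, (E,nl_idx)→164400 …(+2); best=5250 via (B,hash)
  {ACDE}: card=25000; try (A,hash)→9910, (C,hash)→18750, (A,merge)→44160, (A,nl_idx)→51910, (C,nl_idx)→117070, (C,merge)→193030 …(+2); best=9910 via (A,hash)
  {ABDE}: card=625000; try (B,hash)→18470, (D,hash)→68470, (B,merge)→192870, (B,nl_idx)→717070, (D,merge)→1068170, (B,nl)→1254570 …(+1); best=18470 via (B,hash)
  {ABCDE}: card=1250000; try (B,hash)→36310, (B,merge)→410710, (C,hash)→645150, (B,nl_idx)→1434910, (B,nl)→2509910, (C,nl_idx)→5643470 …(+2); best=36310 via (B,hash)

cost=36310; order=D,C,E,A,B; methods=nl_idx,merge,hash,hash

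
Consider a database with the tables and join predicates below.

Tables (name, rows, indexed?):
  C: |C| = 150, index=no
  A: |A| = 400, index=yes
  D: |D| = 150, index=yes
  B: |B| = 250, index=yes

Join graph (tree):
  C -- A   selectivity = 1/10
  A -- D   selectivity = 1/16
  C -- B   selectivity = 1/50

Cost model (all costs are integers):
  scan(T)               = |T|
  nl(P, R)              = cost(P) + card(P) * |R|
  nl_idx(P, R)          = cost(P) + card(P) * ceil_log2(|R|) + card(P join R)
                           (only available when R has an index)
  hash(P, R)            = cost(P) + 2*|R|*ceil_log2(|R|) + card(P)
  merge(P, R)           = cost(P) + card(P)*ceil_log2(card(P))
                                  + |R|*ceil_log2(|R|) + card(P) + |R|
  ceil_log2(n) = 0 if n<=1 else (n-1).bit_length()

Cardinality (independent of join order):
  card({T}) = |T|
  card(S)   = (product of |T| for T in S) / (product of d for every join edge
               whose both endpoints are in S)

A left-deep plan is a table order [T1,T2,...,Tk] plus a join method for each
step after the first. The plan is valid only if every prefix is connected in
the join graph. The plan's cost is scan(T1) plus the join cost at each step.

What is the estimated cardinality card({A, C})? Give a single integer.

Tables in S: A(400), C(150)
Edges inside S: C-A(d=10)
numerator = 400 * 150 = 60000
denominator = 10 = 10
card(S) = 60000 / 10 = 6000

6000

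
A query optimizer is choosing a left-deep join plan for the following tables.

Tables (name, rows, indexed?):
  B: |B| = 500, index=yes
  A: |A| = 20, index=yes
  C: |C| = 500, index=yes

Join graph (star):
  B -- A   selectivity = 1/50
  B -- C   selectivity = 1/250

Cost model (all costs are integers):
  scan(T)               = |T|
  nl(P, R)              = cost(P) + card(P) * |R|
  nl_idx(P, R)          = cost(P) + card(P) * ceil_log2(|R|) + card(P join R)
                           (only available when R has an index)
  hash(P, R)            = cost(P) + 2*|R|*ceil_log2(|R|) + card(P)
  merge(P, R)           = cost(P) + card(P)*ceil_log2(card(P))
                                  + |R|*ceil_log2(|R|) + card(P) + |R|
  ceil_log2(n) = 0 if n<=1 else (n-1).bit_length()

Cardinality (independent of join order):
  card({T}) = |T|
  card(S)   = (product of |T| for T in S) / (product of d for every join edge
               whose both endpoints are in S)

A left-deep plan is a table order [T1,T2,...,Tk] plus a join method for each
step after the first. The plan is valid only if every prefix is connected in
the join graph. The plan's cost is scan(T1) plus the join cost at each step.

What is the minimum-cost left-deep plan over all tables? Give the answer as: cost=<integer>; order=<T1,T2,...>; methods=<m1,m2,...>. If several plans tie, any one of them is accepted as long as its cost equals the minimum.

cost=2600; order=A,B,C; methods=nl_idx,nl_idx

Selinger DP (subsets sized 1..n):
  {B}: scan cost=500, card=500
  {A}: scan cost=20, card=20
  {C}: scan cost=500, card=500
  {AB}: card=200; try (B,nl_idx)→400, (A,hash)→1200, (A,nl_idx)→3200, (B,merge)→5140, (A,merge)→5620, (B,hash)→9040 …(+2); best=400 via (B,nl_idx)
  {BC}: card=1000; try (C,nl_idx)→6000, (B,nl_idx)→6000, (C,hash)→10000, (B,hash)→10000, (C,merge)→10500, (B,merge)→10500 …(+2); best=6000 via (C,nl_idx)
  {ABC}: card=400; try (C,nl_idx)→2600, (C,merge)→7200, (A,hash)→7200, (C,hash)→9600, (A,nl_idx)→11400, (A,merge)→17120 …(+2); best=2600 via (C,nl_idx)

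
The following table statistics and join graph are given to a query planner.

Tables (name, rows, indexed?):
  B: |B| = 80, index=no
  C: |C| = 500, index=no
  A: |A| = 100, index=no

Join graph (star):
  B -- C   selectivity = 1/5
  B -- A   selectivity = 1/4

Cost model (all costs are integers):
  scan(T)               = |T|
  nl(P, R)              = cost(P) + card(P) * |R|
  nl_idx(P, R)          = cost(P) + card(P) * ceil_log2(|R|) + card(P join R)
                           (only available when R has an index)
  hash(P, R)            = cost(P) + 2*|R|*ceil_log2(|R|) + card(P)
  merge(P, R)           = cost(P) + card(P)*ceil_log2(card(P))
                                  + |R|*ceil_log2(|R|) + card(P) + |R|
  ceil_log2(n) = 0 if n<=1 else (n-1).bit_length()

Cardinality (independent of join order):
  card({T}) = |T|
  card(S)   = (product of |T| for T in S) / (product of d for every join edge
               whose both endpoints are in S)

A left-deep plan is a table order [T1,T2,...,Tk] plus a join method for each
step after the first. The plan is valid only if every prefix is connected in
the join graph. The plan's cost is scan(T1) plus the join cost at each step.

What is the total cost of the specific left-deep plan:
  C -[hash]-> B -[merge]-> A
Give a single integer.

114920

step 1: scan C: cost=500, card=500
step 2: join B via hash
    card(P join B) = 500*80/(5) = 8000
    cost = 500 + 2*80*7 + 500 = 2120
step 3: join A via merge
    card(P join A) = 8000*100/(4) = 200000
    cost = 2120 + 8000*13 + 100*7 + 8000 + 100 = 114920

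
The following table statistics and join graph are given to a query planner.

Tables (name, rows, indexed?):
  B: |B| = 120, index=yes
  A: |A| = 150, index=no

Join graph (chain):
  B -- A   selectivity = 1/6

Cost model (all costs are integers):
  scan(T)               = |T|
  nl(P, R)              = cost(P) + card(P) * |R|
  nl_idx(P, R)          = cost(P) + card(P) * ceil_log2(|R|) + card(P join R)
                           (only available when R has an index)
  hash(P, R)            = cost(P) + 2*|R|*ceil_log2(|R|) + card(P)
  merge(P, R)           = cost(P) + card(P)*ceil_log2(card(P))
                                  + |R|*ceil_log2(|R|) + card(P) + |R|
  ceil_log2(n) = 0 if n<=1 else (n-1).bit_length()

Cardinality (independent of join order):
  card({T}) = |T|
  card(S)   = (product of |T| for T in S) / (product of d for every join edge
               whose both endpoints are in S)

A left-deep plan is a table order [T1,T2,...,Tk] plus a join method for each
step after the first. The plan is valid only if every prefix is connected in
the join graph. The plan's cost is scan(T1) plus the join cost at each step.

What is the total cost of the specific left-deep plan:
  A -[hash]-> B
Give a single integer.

step 1: scan A: cost=150, card=150
step 2: join B via hash
    card(P join B) = 150*120/(6) = 3000
    cost = 150 + 2*120*7 + 150 = 1980

1980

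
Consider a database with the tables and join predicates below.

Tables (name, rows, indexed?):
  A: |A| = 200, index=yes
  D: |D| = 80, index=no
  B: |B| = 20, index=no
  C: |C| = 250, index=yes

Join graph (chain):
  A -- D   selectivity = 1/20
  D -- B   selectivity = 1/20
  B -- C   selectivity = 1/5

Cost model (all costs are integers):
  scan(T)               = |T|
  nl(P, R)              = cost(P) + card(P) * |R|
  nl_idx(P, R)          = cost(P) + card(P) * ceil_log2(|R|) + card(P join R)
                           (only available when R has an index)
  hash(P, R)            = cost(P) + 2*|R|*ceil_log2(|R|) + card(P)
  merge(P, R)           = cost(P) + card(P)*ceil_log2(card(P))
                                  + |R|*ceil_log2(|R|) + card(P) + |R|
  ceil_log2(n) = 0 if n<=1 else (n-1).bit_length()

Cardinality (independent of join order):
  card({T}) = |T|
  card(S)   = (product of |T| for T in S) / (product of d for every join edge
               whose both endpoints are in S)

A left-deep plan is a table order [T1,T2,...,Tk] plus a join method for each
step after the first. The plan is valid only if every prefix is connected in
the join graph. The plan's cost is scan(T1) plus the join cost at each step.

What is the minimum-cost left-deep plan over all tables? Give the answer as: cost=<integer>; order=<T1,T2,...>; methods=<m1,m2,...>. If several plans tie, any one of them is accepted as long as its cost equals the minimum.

Selinger DP (subsets sized 1..n):
  {A}: scan cost=200, card=200
  {D}: scan cost=80, card=80
  {B}: scan cost=20, card=20
  {C}: scan cost=250, card=250
  {AD}: card=800; try (D,hash)→1520, (A,nl_idx)→1520, (A,merge)→2520, (D,merge)→2640, (A,hash)→3360, (A,nl)→16080 …(+1); best=1520 via (D,hash)
  {BD}: card=80; try (B,hash)→360, (D,merge)→780, (B,merge)→840, (D,hash)→1160, (D,nl)→1620, (B,nl)→1680; best=360 via (B,hash)
  {BC}: card=1000; try (B,hash)→700, (C,nl_idx)→1180, (C,merge)→2390, (B,merge)→2620, (C,hash)→4040, (C,nl)→5020 …(+1); best=700 via (B,hash)
  {ABD}: card=800; try (A,nl_idx)→1800, (B,hash)→2520, (A,merge)→2800, (A,hash)→3640, (B,merge)→10440, (A,nl)→16360 …(+1); best=1800 via (A,nl_idx)
  {BCD}: card=4000; try (D,hash)→2820, (C,merge)→3250, (C,hash)→4440, (C,nl_idx)→5000, (D,merge)→12340, (C,nl)→20360 …(+1); best=2820 via (D,hash)
  {ABCD}: card=40000; try (C,hash)→6600, (A,hash)→10020, (C,merge)→12850, (C,nl_idx)→48200, (A,merge)→56620, (A,nl_idx)→74820 …(+2); best=6600 via (C,hash)

cost=6600; order=D,B,A,C; methods=hash,nl_idx,hash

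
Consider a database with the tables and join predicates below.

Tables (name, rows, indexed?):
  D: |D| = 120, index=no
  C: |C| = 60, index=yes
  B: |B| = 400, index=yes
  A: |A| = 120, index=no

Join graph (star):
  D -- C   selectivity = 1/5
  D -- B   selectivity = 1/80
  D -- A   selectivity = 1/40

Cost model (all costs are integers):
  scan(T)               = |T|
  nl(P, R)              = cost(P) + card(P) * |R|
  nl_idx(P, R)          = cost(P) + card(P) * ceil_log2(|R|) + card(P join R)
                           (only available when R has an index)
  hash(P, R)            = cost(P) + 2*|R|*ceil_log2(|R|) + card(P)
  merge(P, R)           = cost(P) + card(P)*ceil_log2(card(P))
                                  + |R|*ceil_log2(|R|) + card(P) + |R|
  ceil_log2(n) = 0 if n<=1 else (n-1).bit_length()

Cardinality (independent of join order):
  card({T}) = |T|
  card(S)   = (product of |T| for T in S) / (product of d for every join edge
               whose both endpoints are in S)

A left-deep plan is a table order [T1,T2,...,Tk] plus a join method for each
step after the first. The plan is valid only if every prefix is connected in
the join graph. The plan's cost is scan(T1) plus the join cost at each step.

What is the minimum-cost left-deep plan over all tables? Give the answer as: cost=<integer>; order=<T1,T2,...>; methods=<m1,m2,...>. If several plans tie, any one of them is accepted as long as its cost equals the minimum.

cost=6600; order=D,B,A,C; methods=nl_idx,hash,hash

Selinger DP (subsets sized 1..n):
  {D}: scan cost=120, card=120
  {C}: scan cost=60, card=60
  {B}: scan cost=400, card=400
  {A}: scan cost=120, card=120
  {CD}: card=1440; try (C,hash)→960, (D,merge)→1440, (C,merge)→1500, (D,hash)→1800, (C,nl_idx)→2280, (D,nl)→7260 …(+1); best=960 via (C,hash)
  {BD}: card=600; try (B,nl_idx)→1800, (D,hash)→2480, (B,merge)→5080, (D,merge)→5360, (B,hash)→7440, (B,nl)→48120 …(+1); best=1800 via (B,nl_idx)
  {AD}: card=360; try (D,hash)→1920, (A,hash)→1920, (D,merge)→2040, (A,merge)→2040, (D,nl)→14520, (A,nl)→14520; best=1920 via (D,hash)
  {BCD}: card=7200; try (C,hash)→3120, (C,merge)→8820, (B,hash)→9600, (C,nl_idx)→12600, (B,nl_idx)→21120, (B,merge)→22240 …(+2); best=3120 via (C,hash)
  {ACD}: card=4320; try (C,hash)→3000, (A,hash)→4080, (C,merge)→5940, (C,nl_idx)→8400, (A,merge)→19200, (C,nl)→23520 …(+1); best=3000 via (C,hash)
  {ABD}: card=1800; try (A,hash)→4080, (B,nl_idx)→6960, (A,merge)→9360, (B,hash)→9480, (B,merge)→9520, (A,nl)→73800 …(+1); best=4080 via (A,hash)
  {ABCD}: card=21600; try (C,hash)→6600, (A,hash)→12000, (B,hash)→14520, (C,merge)→26100, (C,nl_idx)→36480, (B,nl_idx)→63480 …(+5); best=6600 via (C,hash)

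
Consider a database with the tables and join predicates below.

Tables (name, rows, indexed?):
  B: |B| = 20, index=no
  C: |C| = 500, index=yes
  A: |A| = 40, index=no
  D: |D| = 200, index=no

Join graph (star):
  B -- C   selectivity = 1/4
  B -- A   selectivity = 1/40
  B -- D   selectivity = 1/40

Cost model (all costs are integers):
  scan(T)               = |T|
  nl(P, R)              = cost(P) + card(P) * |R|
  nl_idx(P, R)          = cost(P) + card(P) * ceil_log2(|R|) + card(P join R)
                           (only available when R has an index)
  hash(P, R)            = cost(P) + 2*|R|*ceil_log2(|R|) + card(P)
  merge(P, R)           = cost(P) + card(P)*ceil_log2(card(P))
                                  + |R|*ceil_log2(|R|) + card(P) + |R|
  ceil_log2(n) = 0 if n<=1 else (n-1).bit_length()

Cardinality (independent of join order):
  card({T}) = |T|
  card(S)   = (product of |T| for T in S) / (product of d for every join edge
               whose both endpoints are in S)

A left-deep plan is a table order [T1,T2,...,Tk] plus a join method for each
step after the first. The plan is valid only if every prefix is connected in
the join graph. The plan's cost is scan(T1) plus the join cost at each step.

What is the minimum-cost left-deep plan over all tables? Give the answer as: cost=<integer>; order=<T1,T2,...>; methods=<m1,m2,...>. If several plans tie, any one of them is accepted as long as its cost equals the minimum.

Selinger DP (subsets sized 1..n):
  {B}: scan cost=20, card=20
  {C}: scan cost=500, card=500
  {A}: scan cost=40, card=40
  {D}: scan cost=200, card=200
  {BC}: card=2500; try (B,hash)→1200, (C,nl_idx)→2700, (C,merge)→5140, (B,merge)→5620, (C,hash)→9040, (C,nl)→10020 …(+1); best=1200 via (B,hash)
  {AB}: card=20; try (B,hash)→280, (A,merge)→420, (B,merge)→440, (A,hash)→520, (A,nl)→820, (B,nl)→840; best=280 via (B,hash)
  {BD}: card=100; try (B,hash)→600, (D,merge)→1940, (B,merge)→2120, (D,hash)→3240, (D,nl)→4020, (B,nl)→4200; best=600 via (B,hash)
  {ABC}: card=2500; try (C,nl_idx)→2960, (A,hash)→4180, (C,merge)→5400, (C,hash)→9300, (C,nl)→10280, (A,merge)→33980 …(+1); best=2960 via (C,nl_idx)
  {BCD}: card=12500; try (C,merge)→6400, (D,hash)→6900, (C,hash)→9700, (C,nl_idx)→14000, (D,merge)→35500, (C,nl)→50600 …(+1); best=6400 via (C,merge)
  {ABD}: card=100; try (A,hash)→1180, (A,merge)→1680, (D,merge)→2200, (D,hash)→3500, (D,nl)→4280, (A,nl)→4600; best=1180 via (A,hash)
  {ABCD}: card=12500; try (C,merge)→6980, (D,hash)→8660, (C,hash)→10280, (C,nl_idx)→14580, (A,hash)→19380, (D,merge)→37260 …(+4); best=6980 via (C,merge)

cost=6980; order=D,B,A,C; methods=hash,hash,merge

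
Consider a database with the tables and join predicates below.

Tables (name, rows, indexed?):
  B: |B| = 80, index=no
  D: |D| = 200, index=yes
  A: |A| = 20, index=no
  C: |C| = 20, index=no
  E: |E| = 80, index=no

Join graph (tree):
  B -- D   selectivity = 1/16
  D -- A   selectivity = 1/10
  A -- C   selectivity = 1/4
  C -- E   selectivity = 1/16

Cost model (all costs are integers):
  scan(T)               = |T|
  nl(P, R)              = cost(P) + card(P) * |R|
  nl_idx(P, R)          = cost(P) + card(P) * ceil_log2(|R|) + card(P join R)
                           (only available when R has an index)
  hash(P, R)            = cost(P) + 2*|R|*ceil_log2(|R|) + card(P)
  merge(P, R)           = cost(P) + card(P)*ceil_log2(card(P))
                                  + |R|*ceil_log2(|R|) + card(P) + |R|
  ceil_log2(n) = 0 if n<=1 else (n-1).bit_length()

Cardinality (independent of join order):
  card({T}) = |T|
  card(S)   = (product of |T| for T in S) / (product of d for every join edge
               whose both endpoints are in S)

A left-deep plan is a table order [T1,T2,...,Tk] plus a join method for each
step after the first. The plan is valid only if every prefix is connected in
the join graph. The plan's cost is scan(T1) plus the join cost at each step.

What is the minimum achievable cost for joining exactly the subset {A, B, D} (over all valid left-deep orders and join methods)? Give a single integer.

2100

Selinger DP over subsets of {A,B,D}:
  {B}: scan cost=80, card=80
  {D}: scan cost=200, card=200
  {A}: scan cost=20, card=20
  {BD}: card=1000; try (B,hash)→1520, (D,nl_idx)→1720, (D,merge)→2520, (B,merge)→2640, (D,hash)→3360, (D,nl)→16080 …(+1); best=1520 via (B,hash)
  {AD}: card=400; try (D,nl_idx)→580, (A,hash)→600, (D,merge)→1940, (A,merge)→2120, (D,hash)→3240, (D,nl)→4020 …(+1); best=580 via (D,nl_idx)
  {ABD}: card=2000; try (B,hash)→2100, (A,hash)→2720, (B,merge)→5220, (A,merge)→12640, (A,nl)→21520, (B,nl)→32580; best=2100 via (B,hash)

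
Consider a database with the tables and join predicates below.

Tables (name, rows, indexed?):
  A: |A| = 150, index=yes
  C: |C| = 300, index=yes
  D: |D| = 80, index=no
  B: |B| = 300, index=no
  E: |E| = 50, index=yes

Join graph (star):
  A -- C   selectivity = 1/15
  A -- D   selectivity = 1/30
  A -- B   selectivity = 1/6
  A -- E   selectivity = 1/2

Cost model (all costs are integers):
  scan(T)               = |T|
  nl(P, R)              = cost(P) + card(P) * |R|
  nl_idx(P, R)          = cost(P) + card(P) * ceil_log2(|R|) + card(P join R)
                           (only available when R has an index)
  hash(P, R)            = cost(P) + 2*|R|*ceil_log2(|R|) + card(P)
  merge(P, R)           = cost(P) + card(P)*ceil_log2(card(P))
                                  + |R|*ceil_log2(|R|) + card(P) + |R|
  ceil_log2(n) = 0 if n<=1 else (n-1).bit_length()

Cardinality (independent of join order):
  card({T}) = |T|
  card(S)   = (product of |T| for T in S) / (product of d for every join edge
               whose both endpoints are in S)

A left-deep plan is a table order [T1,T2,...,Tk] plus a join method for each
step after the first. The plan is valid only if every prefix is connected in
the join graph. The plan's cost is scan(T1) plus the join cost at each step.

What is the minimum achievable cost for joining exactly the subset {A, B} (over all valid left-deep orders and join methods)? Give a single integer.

Selinger DP over subsets of {A,B}:
  {A}: scan cost=150, card=150
  {B}: scan cost=300, card=300
  {AB}: card=7500; try (A,hash)→3000, (B,merge)→4500, (A,merge)→4650, (B,hash)→5700, (A,nl_idx)→10200, (B,nl)→45150 …(+1); best=3000 via (A,hash)

3000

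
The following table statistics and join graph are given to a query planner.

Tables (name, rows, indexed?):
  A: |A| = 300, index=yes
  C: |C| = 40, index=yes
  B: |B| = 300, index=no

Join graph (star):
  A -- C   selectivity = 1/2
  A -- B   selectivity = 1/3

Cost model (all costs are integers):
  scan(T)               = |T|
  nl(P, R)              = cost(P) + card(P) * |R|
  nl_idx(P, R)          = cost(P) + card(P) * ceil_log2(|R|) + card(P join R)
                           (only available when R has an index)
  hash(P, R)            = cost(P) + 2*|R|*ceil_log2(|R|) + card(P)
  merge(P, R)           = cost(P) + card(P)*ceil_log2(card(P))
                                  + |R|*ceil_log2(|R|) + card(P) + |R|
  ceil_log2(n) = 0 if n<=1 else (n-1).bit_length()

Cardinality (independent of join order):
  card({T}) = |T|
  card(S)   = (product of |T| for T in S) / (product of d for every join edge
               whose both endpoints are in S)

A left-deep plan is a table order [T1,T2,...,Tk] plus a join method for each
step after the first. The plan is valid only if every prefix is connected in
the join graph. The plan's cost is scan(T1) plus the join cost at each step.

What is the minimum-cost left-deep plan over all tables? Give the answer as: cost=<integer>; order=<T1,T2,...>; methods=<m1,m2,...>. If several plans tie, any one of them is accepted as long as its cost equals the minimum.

cost=12480; order=A,C,B; methods=hash,hash

Selinger DP (subsets sized 1..n):
  {A}: scan cost=300, card=300
  {C}: scan cost=40, card=40
  {B}: scan cost=300, card=300
  {AC}: card=6000; try (C,hash)→1080, (A,merge)→3320, (C,merge)→3580, (A,hash)→5480, (A,nl_idx)→6400, (C,nl_idx)→8100 …(+2); best=1080 via (C,hash)
  {AB}: card=30000; try (B,hash)→6000, (A,hash)→6000, (B,merge)→6300, (A,merge)→6300, (A,nl_idx)→33000, (B,nl)→90300 …(+1); best=6000 via (B,hash)
  {ABC}: card=600000; try (B,hash)→12480, (C,hash)→36480, (B,merge)→88080, (C,merge)→486280, (C,nl_idx)→786000, (C,nl)→1206000 …(+1); best=12480 via (B,hash)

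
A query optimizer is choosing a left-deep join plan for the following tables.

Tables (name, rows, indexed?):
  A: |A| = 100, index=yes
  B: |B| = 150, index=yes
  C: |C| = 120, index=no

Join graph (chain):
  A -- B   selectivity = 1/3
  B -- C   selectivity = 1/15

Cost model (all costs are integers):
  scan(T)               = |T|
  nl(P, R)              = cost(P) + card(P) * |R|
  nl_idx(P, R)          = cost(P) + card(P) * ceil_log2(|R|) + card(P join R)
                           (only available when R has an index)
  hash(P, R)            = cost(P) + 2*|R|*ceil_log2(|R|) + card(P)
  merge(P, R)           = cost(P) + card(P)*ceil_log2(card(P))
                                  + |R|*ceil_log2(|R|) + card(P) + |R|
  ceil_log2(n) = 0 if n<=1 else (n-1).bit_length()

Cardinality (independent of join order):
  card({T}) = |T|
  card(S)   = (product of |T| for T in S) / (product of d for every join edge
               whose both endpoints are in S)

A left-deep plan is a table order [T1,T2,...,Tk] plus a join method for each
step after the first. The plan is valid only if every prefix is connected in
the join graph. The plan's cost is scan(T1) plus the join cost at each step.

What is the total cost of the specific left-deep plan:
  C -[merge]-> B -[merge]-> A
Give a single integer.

17630

step 1: scan C: cost=120, card=120
step 2: join B via merge
    card(P join B) = 120*150/(15) = 1200
    cost = 120 + 120*7 + 150*8 + 120 + 150 = 2430
step 3: join A via merge
    card(P join A) = 1200*100/(3) = 40000
    cost = 2430 + 1200*11 + 100*7 + 1200 + 100 = 17630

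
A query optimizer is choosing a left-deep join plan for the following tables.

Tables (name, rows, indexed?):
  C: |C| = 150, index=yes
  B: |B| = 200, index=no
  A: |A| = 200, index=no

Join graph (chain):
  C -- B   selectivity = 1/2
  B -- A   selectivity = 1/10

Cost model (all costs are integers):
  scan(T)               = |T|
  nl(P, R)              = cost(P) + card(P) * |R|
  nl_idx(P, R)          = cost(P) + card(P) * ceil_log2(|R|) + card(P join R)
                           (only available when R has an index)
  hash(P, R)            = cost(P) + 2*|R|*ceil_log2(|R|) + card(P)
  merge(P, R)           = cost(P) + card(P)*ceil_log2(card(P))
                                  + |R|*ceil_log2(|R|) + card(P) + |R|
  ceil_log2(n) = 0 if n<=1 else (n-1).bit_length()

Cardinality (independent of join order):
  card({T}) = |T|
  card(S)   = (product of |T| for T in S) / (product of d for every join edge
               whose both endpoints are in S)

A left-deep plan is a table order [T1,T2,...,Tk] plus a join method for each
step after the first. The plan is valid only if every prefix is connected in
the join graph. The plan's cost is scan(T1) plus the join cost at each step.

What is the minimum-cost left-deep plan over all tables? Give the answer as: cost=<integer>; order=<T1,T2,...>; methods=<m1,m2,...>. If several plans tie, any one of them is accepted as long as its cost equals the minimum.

Selinger DP (subsets sized 1..n):
  {C}: scan cost=150, card=150
  {B}: scan cost=200, card=200
  {A}: scan cost=200, card=200
  {BC}: card=15000; try (C,hash)→2800, (B,merge)→3300, (C,merge)→3350, (B,hash)→3500, (C,nl_idx)→16800, (B,nl)→30150 …(+1); best=2800 via (C,hash)
  {AB}: card=4000; try (B,hash)→3600, (A,hash)→3600, (B,merge)→3800, (A,merge)→3800, (B,nl)→40200, (A,nl)→40200; best=3600 via (B,hash)
  {ABC}: card=300000; try (C,hash)→10000, (A,hash)→21000, (C,merge)→56950, (A,merge)→229600, (C,nl_idx)→335600, (C,nl)→603600 …(+1); best=10000 via (C,hash)

cost=10000; order=A,B,C; methods=hash,hash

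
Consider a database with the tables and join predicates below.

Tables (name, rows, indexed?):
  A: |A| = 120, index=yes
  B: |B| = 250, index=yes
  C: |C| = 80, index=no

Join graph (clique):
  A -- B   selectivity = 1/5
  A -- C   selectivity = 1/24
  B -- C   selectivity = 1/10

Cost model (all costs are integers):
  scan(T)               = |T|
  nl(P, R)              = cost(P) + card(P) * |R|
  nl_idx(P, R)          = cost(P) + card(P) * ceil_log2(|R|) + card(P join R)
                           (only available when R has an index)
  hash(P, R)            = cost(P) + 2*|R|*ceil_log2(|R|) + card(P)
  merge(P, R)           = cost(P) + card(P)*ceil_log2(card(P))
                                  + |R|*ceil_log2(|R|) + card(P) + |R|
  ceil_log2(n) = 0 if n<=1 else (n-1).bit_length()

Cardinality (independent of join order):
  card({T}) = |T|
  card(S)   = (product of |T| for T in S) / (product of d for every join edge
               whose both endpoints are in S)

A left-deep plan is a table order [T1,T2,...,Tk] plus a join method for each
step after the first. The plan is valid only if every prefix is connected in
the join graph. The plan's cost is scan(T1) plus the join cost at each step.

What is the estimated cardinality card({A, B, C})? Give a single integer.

Tables in S: A(120), B(250), C(80)
Edges inside S: A-B(d=5), A-C(d=24), B-C(d=10)
numerator = 120 * 250 * 80 = 2400000
denominator = 5 * 24 * 10 = 1200
card(S) = 2400000 / 1200 = 2000

2000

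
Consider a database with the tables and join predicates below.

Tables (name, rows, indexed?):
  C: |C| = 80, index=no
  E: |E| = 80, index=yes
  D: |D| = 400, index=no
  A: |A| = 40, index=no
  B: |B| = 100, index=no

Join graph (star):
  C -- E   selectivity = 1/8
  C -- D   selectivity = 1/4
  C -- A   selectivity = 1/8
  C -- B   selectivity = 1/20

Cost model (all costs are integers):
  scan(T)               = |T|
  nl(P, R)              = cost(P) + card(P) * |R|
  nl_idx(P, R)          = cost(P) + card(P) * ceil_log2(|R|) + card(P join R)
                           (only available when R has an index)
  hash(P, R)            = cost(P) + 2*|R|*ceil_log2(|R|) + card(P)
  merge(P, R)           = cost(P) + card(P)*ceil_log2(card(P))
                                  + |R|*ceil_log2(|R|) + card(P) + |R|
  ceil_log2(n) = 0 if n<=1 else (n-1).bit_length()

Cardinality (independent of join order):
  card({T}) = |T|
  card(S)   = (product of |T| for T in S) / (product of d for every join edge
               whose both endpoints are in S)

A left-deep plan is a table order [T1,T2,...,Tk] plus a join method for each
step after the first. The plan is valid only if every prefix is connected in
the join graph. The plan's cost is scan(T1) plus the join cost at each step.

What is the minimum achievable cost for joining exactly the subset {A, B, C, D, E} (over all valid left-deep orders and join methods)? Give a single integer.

Selinger DP over subsets of {A,B,C,D,E}:
  {C}: scan cost=80, card=80
  {E}: scan cost=80, card=80
  {D}: scan cost=400, card=400
  {A}: scan cost=40, card=40
  {B}: scan cost=100, card=100
  {CE}: card=800; try (E,hash)→1280, (C,hash)→1280, (E,merge)→1360, (C,merge)→1360, (E,nl_idx)→1440, (E,nl)→6480 …(+1); best=1280 via (E,hash)
  {CD}: card=8000; try (C,hash)→1920, (D,merge)→4720, (C,merge)→5040, (D,hash)→7360, (D,nl)→32080, (C,nl)→32400; best=1920 via (C,hash)
  {AC}: card=400; try (A,hash)→640, (C,merge)→960, (A,merge)→1000, (C,hash)→1200, (C,nl)→3240, (A,nl)→3280; best=640 via (A,hash)
  {BC}: card=400; try (C,hash)→1320, (B,merge)→1520, (C,merge)→1540, (B,hash)→1560, (B,nl)→8080, (C,nl)→8100; best=1320 via (C,hash)
  {CDE}: card=80000; try (D,hash)→9280, (E,hash)→11040, (D,merge)→14080, (E,merge)→114560, (E,nl_idx)→137920, (D,nl)→321280 …(+1); best=9280 via (D,hash)
  {ACE}: card=4000; try (E,hash)→2160, (A,hash)→2560, (E,merge)→5280, (E,nl_idx)→7440, (A,merge)→10360, (E,nl)→32640 …(+1); best=2160 via (E,hash)
  {BCE}: card=4000; try (E,hash)→2840, (B,hash)→3480, (E,merge)→5960, (E,nl_idx)→8120, (B,merge)→10880, (E,nl)→33320 …(+1); best=2840 via (E,hash)
  {ACD}: card=40000; try (D,hash)→8240, (D,merge)→8640, (A,hash)→10400, (A,merge)→114200, (D,nl)→160640, (A,nl)→321920; best=8240 via (D,hash)
  {BCD}: card=40000; try (D,hash)→8920, (D,merge)→9320, (B,hash)→11320, (B,merge)→114720, (D,nl)→161320, (B,nl)→801920; best=8920 via (D,hash)
  {ABC}: card=2000; try (A,hash)→2200, (B,hash)→2440, (B,merge)→5440, (A,merge)→5600, (A,nl)→17320, (B,nl)→40640; best=2200 via (A,hash)
  {ACDE}: card=400000; try (D,hash)→13360, (E,hash)→49360, (D,merge)→58160, (A,hash)→89760, (E,nl_idx)→688240, (E,merge)→688880 …(+4); best=13360 via (D,hash)
  {BCDE}: card=400000; try (D,hash)→14040, (E,hash)→50040, (D,merge)→58840, (B,hash)→90680, (E,nl_idx)→688920, (E,merge)→689560 …(+4); best=14040 via (D,hash)
  {ABCE}: card=20000; try (E,hash)→5320, (A,hash)→7320, (B,hash)→7560, (E,merge)→26840, (E,nl_idx)→36200, (B,merge)→54960 …(+4); best=5320 via (E,hash)
  {ABCD}: card=200000; try (D,hash)→11400, (D,merge)→30200, (A,hash)→49400, (B,hash)→49640, (B,merge)→689040, (A,merge)→689200 …(+3); best=11400 via (D,hash)
  {ABCDE}: card=2000000; try (D,hash)→32520, (E,hash)→212520, (D,merge)→329320, (A,hash)→414520, (B,hash)→414760, (E,nl_idx)→3411400 …(+7); best=32520 via (D,hash)

32520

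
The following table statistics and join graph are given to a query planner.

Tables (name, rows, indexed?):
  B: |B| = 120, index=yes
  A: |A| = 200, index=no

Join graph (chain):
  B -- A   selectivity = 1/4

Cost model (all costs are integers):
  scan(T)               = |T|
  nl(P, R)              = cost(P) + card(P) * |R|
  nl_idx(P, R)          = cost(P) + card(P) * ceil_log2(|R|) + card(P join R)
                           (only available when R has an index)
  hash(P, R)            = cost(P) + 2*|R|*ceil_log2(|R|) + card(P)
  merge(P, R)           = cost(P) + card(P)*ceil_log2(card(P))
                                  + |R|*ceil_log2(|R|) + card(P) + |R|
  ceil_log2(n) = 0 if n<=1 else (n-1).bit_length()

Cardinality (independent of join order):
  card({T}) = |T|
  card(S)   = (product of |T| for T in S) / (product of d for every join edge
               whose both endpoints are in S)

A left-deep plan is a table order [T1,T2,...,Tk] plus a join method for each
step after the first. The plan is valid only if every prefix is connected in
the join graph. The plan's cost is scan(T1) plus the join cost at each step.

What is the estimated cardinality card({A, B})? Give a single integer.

Tables in S: A(200), B(120)
Edges inside S: B-A(d=4)
numerator = 200 * 120 = 24000
denominator = 4 = 4
card(S) = 24000 / 4 = 6000

6000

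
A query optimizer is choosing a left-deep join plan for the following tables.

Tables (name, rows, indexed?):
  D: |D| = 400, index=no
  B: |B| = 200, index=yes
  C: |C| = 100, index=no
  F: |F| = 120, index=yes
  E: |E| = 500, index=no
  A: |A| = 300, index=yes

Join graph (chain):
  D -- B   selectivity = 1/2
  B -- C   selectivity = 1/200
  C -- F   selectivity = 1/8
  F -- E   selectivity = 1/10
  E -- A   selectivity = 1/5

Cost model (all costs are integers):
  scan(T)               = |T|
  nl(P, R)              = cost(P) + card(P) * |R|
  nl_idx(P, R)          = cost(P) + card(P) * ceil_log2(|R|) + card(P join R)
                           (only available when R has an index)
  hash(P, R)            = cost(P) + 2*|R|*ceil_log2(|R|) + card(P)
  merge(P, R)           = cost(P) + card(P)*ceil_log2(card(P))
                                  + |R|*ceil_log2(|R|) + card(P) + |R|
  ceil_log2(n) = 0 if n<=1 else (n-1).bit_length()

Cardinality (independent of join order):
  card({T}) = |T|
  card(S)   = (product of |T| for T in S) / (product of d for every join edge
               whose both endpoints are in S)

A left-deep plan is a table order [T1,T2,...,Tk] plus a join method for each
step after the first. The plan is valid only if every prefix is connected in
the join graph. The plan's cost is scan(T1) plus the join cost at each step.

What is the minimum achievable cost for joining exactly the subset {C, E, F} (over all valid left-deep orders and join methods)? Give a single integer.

Selinger DP over subsets of {C,E,F}:
  {C}: scan cost=100, card=100
  {F}: scan cost=120, card=120
  {E}: scan cost=500, card=500
  {CF}: card=1500; try (C,hash)→1640, (F,merge)→1860, (F,hash)→1880, (C,merge)→1880, (F,nl_idx)→2300, (F,nl)→12100 …(+1); best=1640 via (C,hash)
  {EF}: card=6000; try (F,hash)→2680, (E,merge)→6080, (F,merge)→6460, (E,hash)→9240, (F,nl_idx)→10000, (E,nl)→60120 …(+1); best=2680 via (F,hash)
  {CEF}: card=75000; try (C,hash)→10080, (E,hash)→12140, (E,merge)→24640, (C,merge)→87480, (C,nl)→602680, (E,nl)→751640; best=10080 via (C,hash)

10080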